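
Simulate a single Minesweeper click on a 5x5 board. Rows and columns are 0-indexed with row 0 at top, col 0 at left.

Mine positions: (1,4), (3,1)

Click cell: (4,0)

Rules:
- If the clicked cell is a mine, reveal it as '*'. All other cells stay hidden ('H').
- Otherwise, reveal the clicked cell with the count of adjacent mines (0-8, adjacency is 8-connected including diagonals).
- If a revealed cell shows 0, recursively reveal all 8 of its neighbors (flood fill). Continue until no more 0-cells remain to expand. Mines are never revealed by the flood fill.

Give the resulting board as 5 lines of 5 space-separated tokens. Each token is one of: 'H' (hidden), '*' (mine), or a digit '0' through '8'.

H H H H H
H H H H H
H H H H H
H H H H H
1 H H H H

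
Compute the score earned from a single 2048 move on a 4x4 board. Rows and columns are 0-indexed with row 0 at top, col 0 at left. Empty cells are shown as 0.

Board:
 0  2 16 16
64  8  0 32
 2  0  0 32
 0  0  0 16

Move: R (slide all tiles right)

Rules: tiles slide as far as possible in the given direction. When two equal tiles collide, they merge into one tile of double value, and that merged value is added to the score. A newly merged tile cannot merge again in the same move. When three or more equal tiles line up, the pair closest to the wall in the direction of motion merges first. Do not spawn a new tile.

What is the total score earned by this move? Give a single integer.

Slide right:
row 0: [0, 2, 16, 16] -> [0, 0, 2, 32]  score +32 (running 32)
row 1: [64, 8, 0, 32] -> [0, 64, 8, 32]  score +0 (running 32)
row 2: [2, 0, 0, 32] -> [0, 0, 2, 32]  score +0 (running 32)
row 3: [0, 0, 0, 16] -> [0, 0, 0, 16]  score +0 (running 32)
Board after move:
 0  0  2 32
 0 64  8 32
 0  0  2 32
 0  0  0 16

Answer: 32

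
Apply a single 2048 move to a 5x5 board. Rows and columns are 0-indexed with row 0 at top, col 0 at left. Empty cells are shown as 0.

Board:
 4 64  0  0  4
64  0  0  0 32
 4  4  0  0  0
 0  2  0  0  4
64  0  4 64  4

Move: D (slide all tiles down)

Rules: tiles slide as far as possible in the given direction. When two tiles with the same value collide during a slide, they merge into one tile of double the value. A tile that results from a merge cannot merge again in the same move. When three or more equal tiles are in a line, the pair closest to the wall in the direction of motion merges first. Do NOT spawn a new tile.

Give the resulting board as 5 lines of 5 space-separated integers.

Slide down:
col 0: [4, 64, 4, 0, 64] -> [0, 4, 64, 4, 64]
col 1: [64, 0, 4, 2, 0] -> [0, 0, 64, 4, 2]
col 2: [0, 0, 0, 0, 4] -> [0, 0, 0, 0, 4]
col 3: [0, 0, 0, 0, 64] -> [0, 0, 0, 0, 64]
col 4: [4, 32, 0, 4, 4] -> [0, 0, 4, 32, 8]

Answer:  0  0  0  0  0
 4  0  0  0  0
64 64  0  0  4
 4  4  0  0 32
64  2  4 64  8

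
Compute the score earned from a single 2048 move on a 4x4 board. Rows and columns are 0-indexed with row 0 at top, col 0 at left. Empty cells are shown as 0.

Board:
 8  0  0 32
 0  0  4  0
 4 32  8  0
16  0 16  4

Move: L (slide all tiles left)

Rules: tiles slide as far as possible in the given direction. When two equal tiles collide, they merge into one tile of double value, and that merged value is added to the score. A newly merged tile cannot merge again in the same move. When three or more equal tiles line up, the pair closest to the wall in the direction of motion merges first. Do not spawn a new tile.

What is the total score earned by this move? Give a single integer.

Slide left:
row 0: [8, 0, 0, 32] -> [8, 32, 0, 0]  score +0 (running 0)
row 1: [0, 0, 4, 0] -> [4, 0, 0, 0]  score +0 (running 0)
row 2: [4, 32, 8, 0] -> [4, 32, 8, 0]  score +0 (running 0)
row 3: [16, 0, 16, 4] -> [32, 4, 0, 0]  score +32 (running 32)
Board after move:
 8 32  0  0
 4  0  0  0
 4 32  8  0
32  4  0  0

Answer: 32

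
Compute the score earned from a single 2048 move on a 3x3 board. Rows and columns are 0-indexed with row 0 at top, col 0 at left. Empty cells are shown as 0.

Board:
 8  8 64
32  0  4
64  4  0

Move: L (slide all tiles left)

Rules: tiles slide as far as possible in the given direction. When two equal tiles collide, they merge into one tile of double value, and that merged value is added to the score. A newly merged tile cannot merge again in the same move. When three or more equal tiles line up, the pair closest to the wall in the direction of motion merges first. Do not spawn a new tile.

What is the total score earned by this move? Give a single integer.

Slide left:
row 0: [8, 8, 64] -> [16, 64, 0]  score +16 (running 16)
row 1: [32, 0, 4] -> [32, 4, 0]  score +0 (running 16)
row 2: [64, 4, 0] -> [64, 4, 0]  score +0 (running 16)
Board after move:
16 64  0
32  4  0
64  4  0

Answer: 16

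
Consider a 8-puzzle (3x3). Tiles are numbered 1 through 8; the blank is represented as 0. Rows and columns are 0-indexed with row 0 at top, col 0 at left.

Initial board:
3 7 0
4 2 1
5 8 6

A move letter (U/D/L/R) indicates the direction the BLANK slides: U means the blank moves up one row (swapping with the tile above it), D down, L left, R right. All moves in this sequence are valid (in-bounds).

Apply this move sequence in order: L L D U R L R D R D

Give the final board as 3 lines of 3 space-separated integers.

After move 1 (L):
3 0 7
4 2 1
5 8 6

After move 2 (L):
0 3 7
4 2 1
5 8 6

After move 3 (D):
4 3 7
0 2 1
5 8 6

After move 4 (U):
0 3 7
4 2 1
5 8 6

After move 5 (R):
3 0 7
4 2 1
5 8 6

After move 6 (L):
0 3 7
4 2 1
5 8 6

After move 7 (R):
3 0 7
4 2 1
5 8 6

After move 8 (D):
3 2 7
4 0 1
5 8 6

After move 9 (R):
3 2 7
4 1 0
5 8 6

After move 10 (D):
3 2 7
4 1 6
5 8 0

Answer: 3 2 7
4 1 6
5 8 0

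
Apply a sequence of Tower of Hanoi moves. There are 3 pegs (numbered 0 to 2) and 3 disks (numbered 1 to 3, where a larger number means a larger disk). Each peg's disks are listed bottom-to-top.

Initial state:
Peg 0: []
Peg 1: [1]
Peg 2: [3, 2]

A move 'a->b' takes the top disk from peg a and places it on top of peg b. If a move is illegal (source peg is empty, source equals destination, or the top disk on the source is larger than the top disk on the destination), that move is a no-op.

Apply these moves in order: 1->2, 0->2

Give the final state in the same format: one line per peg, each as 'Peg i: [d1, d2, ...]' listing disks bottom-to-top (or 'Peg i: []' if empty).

Answer: Peg 0: []
Peg 1: []
Peg 2: [3, 2, 1]

Derivation:
After move 1 (1->2):
Peg 0: []
Peg 1: []
Peg 2: [3, 2, 1]

After move 2 (0->2):
Peg 0: []
Peg 1: []
Peg 2: [3, 2, 1]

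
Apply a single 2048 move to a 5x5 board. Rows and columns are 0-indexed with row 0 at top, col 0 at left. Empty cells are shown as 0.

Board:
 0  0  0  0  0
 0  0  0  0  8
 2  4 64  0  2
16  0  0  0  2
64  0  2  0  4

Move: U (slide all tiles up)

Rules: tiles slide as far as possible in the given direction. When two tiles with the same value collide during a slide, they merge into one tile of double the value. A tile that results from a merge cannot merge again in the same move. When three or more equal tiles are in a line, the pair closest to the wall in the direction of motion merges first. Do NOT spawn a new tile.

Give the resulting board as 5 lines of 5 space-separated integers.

Answer:  2  4 64  0  8
16  0  2  0  4
64  0  0  0  4
 0  0  0  0  0
 0  0  0  0  0

Derivation:
Slide up:
col 0: [0, 0, 2, 16, 64] -> [2, 16, 64, 0, 0]
col 1: [0, 0, 4, 0, 0] -> [4, 0, 0, 0, 0]
col 2: [0, 0, 64, 0, 2] -> [64, 2, 0, 0, 0]
col 3: [0, 0, 0, 0, 0] -> [0, 0, 0, 0, 0]
col 4: [0, 8, 2, 2, 4] -> [8, 4, 4, 0, 0]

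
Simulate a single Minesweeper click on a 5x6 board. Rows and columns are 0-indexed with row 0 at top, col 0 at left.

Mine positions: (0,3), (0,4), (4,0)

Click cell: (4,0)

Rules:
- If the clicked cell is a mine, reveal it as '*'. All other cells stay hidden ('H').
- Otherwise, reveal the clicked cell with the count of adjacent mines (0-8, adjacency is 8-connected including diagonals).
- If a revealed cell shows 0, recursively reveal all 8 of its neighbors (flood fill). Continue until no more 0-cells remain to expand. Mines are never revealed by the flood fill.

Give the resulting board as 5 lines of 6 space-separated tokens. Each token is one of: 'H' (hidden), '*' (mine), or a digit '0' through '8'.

H H H H H H
H H H H H H
H H H H H H
H H H H H H
* H H H H H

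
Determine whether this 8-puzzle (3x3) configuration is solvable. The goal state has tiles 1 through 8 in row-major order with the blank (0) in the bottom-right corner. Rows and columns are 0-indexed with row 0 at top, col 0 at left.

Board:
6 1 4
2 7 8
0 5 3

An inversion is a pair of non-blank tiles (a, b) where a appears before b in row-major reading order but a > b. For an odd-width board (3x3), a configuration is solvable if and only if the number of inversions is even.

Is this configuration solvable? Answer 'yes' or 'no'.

Inversions (pairs i<j in row-major order where tile[i] > tile[j] > 0): 12
12 is even, so the puzzle is solvable.

Answer: yes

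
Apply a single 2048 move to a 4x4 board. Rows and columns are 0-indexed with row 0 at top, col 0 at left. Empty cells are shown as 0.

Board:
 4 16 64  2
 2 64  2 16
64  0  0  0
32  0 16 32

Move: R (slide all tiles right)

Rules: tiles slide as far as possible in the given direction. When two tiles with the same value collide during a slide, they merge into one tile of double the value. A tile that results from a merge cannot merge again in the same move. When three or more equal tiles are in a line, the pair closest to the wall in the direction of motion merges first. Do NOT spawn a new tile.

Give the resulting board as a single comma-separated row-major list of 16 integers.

Answer: 4, 16, 64, 2, 2, 64, 2, 16, 0, 0, 0, 64, 0, 32, 16, 32

Derivation:
Slide right:
row 0: [4, 16, 64, 2] -> [4, 16, 64, 2]
row 1: [2, 64, 2, 16] -> [2, 64, 2, 16]
row 2: [64, 0, 0, 0] -> [0, 0, 0, 64]
row 3: [32, 0, 16, 32] -> [0, 32, 16, 32]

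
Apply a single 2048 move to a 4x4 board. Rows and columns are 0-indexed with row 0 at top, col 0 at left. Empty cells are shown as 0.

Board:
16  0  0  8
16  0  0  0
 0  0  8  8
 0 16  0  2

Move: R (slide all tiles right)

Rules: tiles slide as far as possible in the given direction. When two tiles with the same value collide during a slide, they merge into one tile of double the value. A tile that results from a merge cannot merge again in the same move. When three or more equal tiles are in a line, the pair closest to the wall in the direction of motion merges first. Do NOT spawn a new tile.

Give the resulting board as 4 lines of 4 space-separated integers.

Answer:  0  0 16  8
 0  0  0 16
 0  0  0 16
 0  0 16  2

Derivation:
Slide right:
row 0: [16, 0, 0, 8] -> [0, 0, 16, 8]
row 1: [16, 0, 0, 0] -> [0, 0, 0, 16]
row 2: [0, 0, 8, 8] -> [0, 0, 0, 16]
row 3: [0, 16, 0, 2] -> [0, 0, 16, 2]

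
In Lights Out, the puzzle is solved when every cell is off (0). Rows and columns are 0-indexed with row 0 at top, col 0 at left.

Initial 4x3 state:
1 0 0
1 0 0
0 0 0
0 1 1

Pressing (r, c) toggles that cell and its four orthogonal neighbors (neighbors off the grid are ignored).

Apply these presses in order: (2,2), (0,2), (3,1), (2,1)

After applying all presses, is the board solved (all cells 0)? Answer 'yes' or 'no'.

Answer: no

Derivation:
After press 1 at (2,2):
1 0 0
1 0 1
0 1 1
0 1 0

After press 2 at (0,2):
1 1 1
1 0 0
0 1 1
0 1 0

After press 3 at (3,1):
1 1 1
1 0 0
0 0 1
1 0 1

After press 4 at (2,1):
1 1 1
1 1 0
1 1 0
1 1 1

Lights still on: 10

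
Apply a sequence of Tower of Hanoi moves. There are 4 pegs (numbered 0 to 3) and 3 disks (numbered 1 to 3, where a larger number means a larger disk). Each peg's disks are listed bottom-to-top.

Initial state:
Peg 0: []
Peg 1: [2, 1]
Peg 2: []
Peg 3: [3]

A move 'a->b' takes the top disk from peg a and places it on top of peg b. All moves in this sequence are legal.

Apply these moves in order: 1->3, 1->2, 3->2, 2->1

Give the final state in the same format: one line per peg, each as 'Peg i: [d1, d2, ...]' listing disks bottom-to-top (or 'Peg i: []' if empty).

After move 1 (1->3):
Peg 0: []
Peg 1: [2]
Peg 2: []
Peg 3: [3, 1]

After move 2 (1->2):
Peg 0: []
Peg 1: []
Peg 2: [2]
Peg 3: [3, 1]

After move 3 (3->2):
Peg 0: []
Peg 1: []
Peg 2: [2, 1]
Peg 3: [3]

After move 4 (2->1):
Peg 0: []
Peg 1: [1]
Peg 2: [2]
Peg 3: [3]

Answer: Peg 0: []
Peg 1: [1]
Peg 2: [2]
Peg 3: [3]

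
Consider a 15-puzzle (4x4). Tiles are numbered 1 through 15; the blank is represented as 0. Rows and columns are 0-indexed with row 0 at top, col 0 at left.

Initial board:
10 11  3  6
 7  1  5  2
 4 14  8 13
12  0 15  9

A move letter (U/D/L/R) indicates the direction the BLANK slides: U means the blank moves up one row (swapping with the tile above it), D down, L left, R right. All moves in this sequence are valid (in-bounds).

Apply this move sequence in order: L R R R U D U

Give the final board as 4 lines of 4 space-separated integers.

Answer: 10 11  3  6
 7  1  5  2
 4 14  8  0
12 15  9 13

Derivation:
After move 1 (L):
10 11  3  6
 7  1  5  2
 4 14  8 13
 0 12 15  9

After move 2 (R):
10 11  3  6
 7  1  5  2
 4 14  8 13
12  0 15  9

After move 3 (R):
10 11  3  6
 7  1  5  2
 4 14  8 13
12 15  0  9

After move 4 (R):
10 11  3  6
 7  1  5  2
 4 14  8 13
12 15  9  0

After move 5 (U):
10 11  3  6
 7  1  5  2
 4 14  8  0
12 15  9 13

After move 6 (D):
10 11  3  6
 7  1  5  2
 4 14  8 13
12 15  9  0

After move 7 (U):
10 11  3  6
 7  1  5  2
 4 14  8  0
12 15  9 13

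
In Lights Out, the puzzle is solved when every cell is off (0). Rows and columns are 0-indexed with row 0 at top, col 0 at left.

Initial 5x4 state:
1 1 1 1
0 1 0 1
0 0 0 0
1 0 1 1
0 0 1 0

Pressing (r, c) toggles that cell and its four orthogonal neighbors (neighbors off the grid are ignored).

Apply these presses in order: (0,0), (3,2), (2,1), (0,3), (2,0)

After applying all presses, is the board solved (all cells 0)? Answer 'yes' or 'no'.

After press 1 at (0,0):
0 0 1 1
1 1 0 1
0 0 0 0
1 0 1 1
0 0 1 0

After press 2 at (3,2):
0 0 1 1
1 1 0 1
0 0 1 0
1 1 0 0
0 0 0 0

After press 3 at (2,1):
0 0 1 1
1 0 0 1
1 1 0 0
1 0 0 0
0 0 0 0

After press 4 at (0,3):
0 0 0 0
1 0 0 0
1 1 0 0
1 0 0 0
0 0 0 0

After press 5 at (2,0):
0 0 0 0
0 0 0 0
0 0 0 0
0 0 0 0
0 0 0 0

Lights still on: 0

Answer: yes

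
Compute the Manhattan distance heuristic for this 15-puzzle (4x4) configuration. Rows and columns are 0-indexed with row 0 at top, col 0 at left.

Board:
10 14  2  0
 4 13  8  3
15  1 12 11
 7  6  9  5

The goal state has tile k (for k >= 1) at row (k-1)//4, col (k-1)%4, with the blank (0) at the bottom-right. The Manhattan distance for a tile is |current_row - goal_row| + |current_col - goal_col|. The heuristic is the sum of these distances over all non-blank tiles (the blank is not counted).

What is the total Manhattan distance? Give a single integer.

Answer: 39

Derivation:
Tile 10: at (0,0), goal (2,1), distance |0-2|+|0-1| = 3
Tile 14: at (0,1), goal (3,1), distance |0-3|+|1-1| = 3
Tile 2: at (0,2), goal (0,1), distance |0-0|+|2-1| = 1
Tile 4: at (1,0), goal (0,3), distance |1-0|+|0-3| = 4
Tile 13: at (1,1), goal (3,0), distance |1-3|+|1-0| = 3
Tile 8: at (1,2), goal (1,3), distance |1-1|+|2-3| = 1
Tile 3: at (1,3), goal (0,2), distance |1-0|+|3-2| = 2
Tile 15: at (2,0), goal (3,2), distance |2-3|+|0-2| = 3
Tile 1: at (2,1), goal (0,0), distance |2-0|+|1-0| = 3
Tile 12: at (2,2), goal (2,3), distance |2-2|+|2-3| = 1
Tile 11: at (2,3), goal (2,2), distance |2-2|+|3-2| = 1
Tile 7: at (3,0), goal (1,2), distance |3-1|+|0-2| = 4
Tile 6: at (3,1), goal (1,1), distance |3-1|+|1-1| = 2
Tile 9: at (3,2), goal (2,0), distance |3-2|+|2-0| = 3
Tile 5: at (3,3), goal (1,0), distance |3-1|+|3-0| = 5
Sum: 3 + 3 + 1 + 4 + 3 + 1 + 2 + 3 + 3 + 1 + 1 + 4 + 2 + 3 + 5 = 39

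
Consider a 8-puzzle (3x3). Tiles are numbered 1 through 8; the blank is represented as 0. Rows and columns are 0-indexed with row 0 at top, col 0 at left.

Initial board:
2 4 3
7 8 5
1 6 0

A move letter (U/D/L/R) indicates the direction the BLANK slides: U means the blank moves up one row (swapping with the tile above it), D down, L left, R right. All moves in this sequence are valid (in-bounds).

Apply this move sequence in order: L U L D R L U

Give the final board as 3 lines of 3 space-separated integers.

Answer: 2 4 3
0 7 5
1 8 6

Derivation:
After move 1 (L):
2 4 3
7 8 5
1 0 6

After move 2 (U):
2 4 3
7 0 5
1 8 6

After move 3 (L):
2 4 3
0 7 5
1 8 6

After move 4 (D):
2 4 3
1 7 5
0 8 6

After move 5 (R):
2 4 3
1 7 5
8 0 6

After move 6 (L):
2 4 3
1 7 5
0 8 6

After move 7 (U):
2 4 3
0 7 5
1 8 6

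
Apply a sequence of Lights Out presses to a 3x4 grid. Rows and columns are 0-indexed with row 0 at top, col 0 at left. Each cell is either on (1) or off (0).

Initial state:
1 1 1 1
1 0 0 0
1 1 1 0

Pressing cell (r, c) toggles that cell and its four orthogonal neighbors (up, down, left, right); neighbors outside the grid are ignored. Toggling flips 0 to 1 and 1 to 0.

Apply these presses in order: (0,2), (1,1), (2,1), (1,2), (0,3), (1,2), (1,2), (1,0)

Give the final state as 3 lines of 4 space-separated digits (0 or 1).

After press 1 at (0,2):
1 0 0 0
1 0 1 0
1 1 1 0

After press 2 at (1,1):
1 1 0 0
0 1 0 0
1 0 1 0

After press 3 at (2,1):
1 1 0 0
0 0 0 0
0 1 0 0

After press 4 at (1,2):
1 1 1 0
0 1 1 1
0 1 1 0

After press 5 at (0,3):
1 1 0 1
0 1 1 0
0 1 1 0

After press 6 at (1,2):
1 1 1 1
0 0 0 1
0 1 0 0

After press 7 at (1,2):
1 1 0 1
0 1 1 0
0 1 1 0

After press 8 at (1,0):
0 1 0 1
1 0 1 0
1 1 1 0

Answer: 0 1 0 1
1 0 1 0
1 1 1 0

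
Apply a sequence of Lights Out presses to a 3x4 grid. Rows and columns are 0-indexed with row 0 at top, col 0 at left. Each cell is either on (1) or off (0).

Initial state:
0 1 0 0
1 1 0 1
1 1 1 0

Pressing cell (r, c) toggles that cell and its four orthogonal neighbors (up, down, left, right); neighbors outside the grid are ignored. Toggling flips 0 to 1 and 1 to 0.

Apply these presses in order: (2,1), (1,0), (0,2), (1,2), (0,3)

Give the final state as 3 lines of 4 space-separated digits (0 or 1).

Answer: 1 0 1 0
0 0 0 1
1 0 1 0

Derivation:
After press 1 at (2,1):
0 1 0 0
1 0 0 1
0 0 0 0

After press 2 at (1,0):
1 1 0 0
0 1 0 1
1 0 0 0

After press 3 at (0,2):
1 0 1 1
0 1 1 1
1 0 0 0

After press 4 at (1,2):
1 0 0 1
0 0 0 0
1 0 1 0

After press 5 at (0,3):
1 0 1 0
0 0 0 1
1 0 1 0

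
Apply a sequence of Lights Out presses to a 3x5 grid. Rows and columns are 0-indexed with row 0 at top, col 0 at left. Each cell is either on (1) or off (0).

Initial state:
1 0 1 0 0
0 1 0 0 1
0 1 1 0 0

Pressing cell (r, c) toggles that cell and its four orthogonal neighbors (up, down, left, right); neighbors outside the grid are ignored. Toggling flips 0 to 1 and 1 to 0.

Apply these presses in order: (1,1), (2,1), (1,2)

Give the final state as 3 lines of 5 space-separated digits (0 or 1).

After press 1 at (1,1):
1 1 1 0 0
1 0 1 0 1
0 0 1 0 0

After press 2 at (2,1):
1 1 1 0 0
1 1 1 0 1
1 1 0 0 0

After press 3 at (1,2):
1 1 0 0 0
1 0 0 1 1
1 1 1 0 0

Answer: 1 1 0 0 0
1 0 0 1 1
1 1 1 0 0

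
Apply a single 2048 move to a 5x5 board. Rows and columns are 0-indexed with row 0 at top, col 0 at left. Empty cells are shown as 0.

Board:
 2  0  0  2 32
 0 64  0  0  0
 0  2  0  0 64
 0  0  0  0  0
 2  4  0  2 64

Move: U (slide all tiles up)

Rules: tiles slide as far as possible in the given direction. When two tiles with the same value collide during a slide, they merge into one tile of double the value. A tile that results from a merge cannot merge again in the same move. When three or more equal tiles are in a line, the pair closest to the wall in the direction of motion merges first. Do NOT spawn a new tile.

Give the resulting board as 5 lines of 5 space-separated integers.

Slide up:
col 0: [2, 0, 0, 0, 2] -> [4, 0, 0, 0, 0]
col 1: [0, 64, 2, 0, 4] -> [64, 2, 4, 0, 0]
col 2: [0, 0, 0, 0, 0] -> [0, 0, 0, 0, 0]
col 3: [2, 0, 0, 0, 2] -> [4, 0, 0, 0, 0]
col 4: [32, 0, 64, 0, 64] -> [32, 128, 0, 0, 0]

Answer:   4  64   0   4  32
  0   2   0   0 128
  0   4   0   0   0
  0   0   0   0   0
  0   0   0   0   0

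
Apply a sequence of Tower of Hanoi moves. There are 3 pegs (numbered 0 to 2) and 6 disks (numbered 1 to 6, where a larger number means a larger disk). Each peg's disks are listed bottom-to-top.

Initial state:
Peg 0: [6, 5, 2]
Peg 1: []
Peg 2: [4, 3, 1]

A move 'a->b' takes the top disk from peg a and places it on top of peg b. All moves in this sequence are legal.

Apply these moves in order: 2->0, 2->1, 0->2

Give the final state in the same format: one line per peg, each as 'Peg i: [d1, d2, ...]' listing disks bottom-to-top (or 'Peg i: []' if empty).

After move 1 (2->0):
Peg 0: [6, 5, 2, 1]
Peg 1: []
Peg 2: [4, 3]

After move 2 (2->1):
Peg 0: [6, 5, 2, 1]
Peg 1: [3]
Peg 2: [4]

After move 3 (0->2):
Peg 0: [6, 5, 2]
Peg 1: [3]
Peg 2: [4, 1]

Answer: Peg 0: [6, 5, 2]
Peg 1: [3]
Peg 2: [4, 1]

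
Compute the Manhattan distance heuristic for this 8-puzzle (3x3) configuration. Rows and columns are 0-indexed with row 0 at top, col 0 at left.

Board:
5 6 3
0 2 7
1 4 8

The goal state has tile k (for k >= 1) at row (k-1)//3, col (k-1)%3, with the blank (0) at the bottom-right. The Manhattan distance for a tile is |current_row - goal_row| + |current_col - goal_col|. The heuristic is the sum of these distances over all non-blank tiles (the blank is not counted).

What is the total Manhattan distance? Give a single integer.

Answer: 13

Derivation:
Tile 5: (0,0)->(1,1) = 2
Tile 6: (0,1)->(1,2) = 2
Tile 3: (0,2)->(0,2) = 0
Tile 2: (1,1)->(0,1) = 1
Tile 7: (1,2)->(2,0) = 3
Tile 1: (2,0)->(0,0) = 2
Tile 4: (2,1)->(1,0) = 2
Tile 8: (2,2)->(2,1) = 1
Sum: 2 + 2 + 0 + 1 + 3 + 2 + 2 + 1 = 13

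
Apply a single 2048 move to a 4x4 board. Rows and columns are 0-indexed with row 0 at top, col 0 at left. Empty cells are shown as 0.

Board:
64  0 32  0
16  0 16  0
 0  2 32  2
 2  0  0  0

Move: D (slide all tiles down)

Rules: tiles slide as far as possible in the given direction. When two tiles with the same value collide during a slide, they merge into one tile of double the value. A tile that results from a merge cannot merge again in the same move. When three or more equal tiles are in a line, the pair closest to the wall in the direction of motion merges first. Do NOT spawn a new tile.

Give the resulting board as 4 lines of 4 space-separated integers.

Slide down:
col 0: [64, 16, 0, 2] -> [0, 64, 16, 2]
col 1: [0, 0, 2, 0] -> [0, 0, 0, 2]
col 2: [32, 16, 32, 0] -> [0, 32, 16, 32]
col 3: [0, 0, 2, 0] -> [0, 0, 0, 2]

Answer:  0  0  0  0
64  0 32  0
16  0 16  0
 2  2 32  2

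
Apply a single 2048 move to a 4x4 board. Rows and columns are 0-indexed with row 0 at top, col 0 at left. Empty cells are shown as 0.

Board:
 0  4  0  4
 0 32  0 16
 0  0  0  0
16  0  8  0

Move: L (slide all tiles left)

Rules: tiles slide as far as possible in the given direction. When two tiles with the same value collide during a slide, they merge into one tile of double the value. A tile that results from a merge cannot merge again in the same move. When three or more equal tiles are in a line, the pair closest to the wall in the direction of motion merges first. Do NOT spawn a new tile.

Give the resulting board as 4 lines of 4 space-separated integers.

Slide left:
row 0: [0, 4, 0, 4] -> [8, 0, 0, 0]
row 1: [0, 32, 0, 16] -> [32, 16, 0, 0]
row 2: [0, 0, 0, 0] -> [0, 0, 0, 0]
row 3: [16, 0, 8, 0] -> [16, 8, 0, 0]

Answer:  8  0  0  0
32 16  0  0
 0  0  0  0
16  8  0  0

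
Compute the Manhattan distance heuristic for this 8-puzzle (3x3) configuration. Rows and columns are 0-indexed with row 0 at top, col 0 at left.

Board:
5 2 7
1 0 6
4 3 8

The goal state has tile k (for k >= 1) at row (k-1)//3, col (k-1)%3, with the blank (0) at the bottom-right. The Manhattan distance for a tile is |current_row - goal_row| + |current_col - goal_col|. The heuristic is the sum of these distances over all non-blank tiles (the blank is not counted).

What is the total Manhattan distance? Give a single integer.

Answer: 12

Derivation:
Tile 5: at (0,0), goal (1,1), distance |0-1|+|0-1| = 2
Tile 2: at (0,1), goal (0,1), distance |0-0|+|1-1| = 0
Tile 7: at (0,2), goal (2,0), distance |0-2|+|2-0| = 4
Tile 1: at (1,0), goal (0,0), distance |1-0|+|0-0| = 1
Tile 6: at (1,2), goal (1,2), distance |1-1|+|2-2| = 0
Tile 4: at (2,0), goal (1,0), distance |2-1|+|0-0| = 1
Tile 3: at (2,1), goal (0,2), distance |2-0|+|1-2| = 3
Tile 8: at (2,2), goal (2,1), distance |2-2|+|2-1| = 1
Sum: 2 + 0 + 4 + 1 + 0 + 1 + 3 + 1 = 12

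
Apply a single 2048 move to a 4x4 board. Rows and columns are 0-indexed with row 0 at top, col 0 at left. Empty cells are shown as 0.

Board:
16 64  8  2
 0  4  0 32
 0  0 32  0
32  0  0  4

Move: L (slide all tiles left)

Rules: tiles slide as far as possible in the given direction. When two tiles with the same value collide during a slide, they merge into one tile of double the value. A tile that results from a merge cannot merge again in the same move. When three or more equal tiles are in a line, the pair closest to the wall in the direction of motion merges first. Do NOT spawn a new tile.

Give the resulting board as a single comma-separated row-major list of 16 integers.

Answer: 16, 64, 8, 2, 4, 32, 0, 0, 32, 0, 0, 0, 32, 4, 0, 0

Derivation:
Slide left:
row 0: [16, 64, 8, 2] -> [16, 64, 8, 2]
row 1: [0, 4, 0, 32] -> [4, 32, 0, 0]
row 2: [0, 0, 32, 0] -> [32, 0, 0, 0]
row 3: [32, 0, 0, 4] -> [32, 4, 0, 0]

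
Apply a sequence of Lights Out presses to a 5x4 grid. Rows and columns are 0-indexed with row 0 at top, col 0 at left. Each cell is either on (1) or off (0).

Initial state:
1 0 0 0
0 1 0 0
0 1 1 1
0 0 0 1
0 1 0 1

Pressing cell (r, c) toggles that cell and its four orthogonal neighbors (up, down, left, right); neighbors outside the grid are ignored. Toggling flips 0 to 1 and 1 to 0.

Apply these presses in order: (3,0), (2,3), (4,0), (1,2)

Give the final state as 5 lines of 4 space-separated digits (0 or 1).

Answer: 1 0 1 0
0 0 1 0
1 1 1 0
0 1 0 0
0 0 0 1

Derivation:
After press 1 at (3,0):
1 0 0 0
0 1 0 0
1 1 1 1
1 1 0 1
1 1 0 1

After press 2 at (2,3):
1 0 0 0
0 1 0 1
1 1 0 0
1 1 0 0
1 1 0 1

After press 3 at (4,0):
1 0 0 0
0 1 0 1
1 1 0 0
0 1 0 0
0 0 0 1

After press 4 at (1,2):
1 0 1 0
0 0 1 0
1 1 1 0
0 1 0 0
0 0 0 1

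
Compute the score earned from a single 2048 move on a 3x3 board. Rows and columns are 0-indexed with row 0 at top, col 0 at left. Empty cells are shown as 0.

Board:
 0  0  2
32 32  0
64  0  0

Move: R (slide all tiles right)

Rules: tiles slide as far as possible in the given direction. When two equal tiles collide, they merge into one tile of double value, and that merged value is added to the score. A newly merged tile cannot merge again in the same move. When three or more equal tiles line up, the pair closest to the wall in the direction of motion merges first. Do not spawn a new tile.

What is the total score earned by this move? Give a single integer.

Slide right:
row 0: [0, 0, 2] -> [0, 0, 2]  score +0 (running 0)
row 1: [32, 32, 0] -> [0, 0, 64]  score +64 (running 64)
row 2: [64, 0, 0] -> [0, 0, 64]  score +0 (running 64)
Board after move:
 0  0  2
 0  0 64
 0  0 64

Answer: 64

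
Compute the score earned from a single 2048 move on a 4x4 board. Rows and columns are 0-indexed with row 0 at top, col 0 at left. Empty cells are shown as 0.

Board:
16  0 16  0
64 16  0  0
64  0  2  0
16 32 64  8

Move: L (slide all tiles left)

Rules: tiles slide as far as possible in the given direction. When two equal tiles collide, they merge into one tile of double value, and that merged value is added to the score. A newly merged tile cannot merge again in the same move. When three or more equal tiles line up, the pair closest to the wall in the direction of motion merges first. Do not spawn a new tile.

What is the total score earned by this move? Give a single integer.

Slide left:
row 0: [16, 0, 16, 0] -> [32, 0, 0, 0]  score +32 (running 32)
row 1: [64, 16, 0, 0] -> [64, 16, 0, 0]  score +0 (running 32)
row 2: [64, 0, 2, 0] -> [64, 2, 0, 0]  score +0 (running 32)
row 3: [16, 32, 64, 8] -> [16, 32, 64, 8]  score +0 (running 32)
Board after move:
32  0  0  0
64 16  0  0
64  2  0  0
16 32 64  8

Answer: 32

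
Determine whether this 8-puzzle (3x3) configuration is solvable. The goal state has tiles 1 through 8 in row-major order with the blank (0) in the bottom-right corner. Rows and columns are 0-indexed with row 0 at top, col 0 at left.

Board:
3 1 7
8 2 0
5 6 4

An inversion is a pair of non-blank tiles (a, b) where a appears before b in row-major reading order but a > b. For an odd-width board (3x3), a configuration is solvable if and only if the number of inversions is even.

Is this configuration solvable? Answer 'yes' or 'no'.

Inversions (pairs i<j in row-major order where tile[i] > tile[j] > 0): 12
12 is even, so the puzzle is solvable.

Answer: yes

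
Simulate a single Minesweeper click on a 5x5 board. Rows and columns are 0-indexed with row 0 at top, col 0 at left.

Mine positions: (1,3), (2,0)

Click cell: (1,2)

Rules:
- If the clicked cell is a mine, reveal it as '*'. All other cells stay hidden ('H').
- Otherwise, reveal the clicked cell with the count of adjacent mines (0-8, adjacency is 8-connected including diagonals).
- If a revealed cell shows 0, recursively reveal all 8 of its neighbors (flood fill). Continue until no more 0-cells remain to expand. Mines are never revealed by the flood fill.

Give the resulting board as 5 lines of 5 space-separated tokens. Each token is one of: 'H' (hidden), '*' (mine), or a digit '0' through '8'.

H H H H H
H H 1 H H
H H H H H
H H H H H
H H H H H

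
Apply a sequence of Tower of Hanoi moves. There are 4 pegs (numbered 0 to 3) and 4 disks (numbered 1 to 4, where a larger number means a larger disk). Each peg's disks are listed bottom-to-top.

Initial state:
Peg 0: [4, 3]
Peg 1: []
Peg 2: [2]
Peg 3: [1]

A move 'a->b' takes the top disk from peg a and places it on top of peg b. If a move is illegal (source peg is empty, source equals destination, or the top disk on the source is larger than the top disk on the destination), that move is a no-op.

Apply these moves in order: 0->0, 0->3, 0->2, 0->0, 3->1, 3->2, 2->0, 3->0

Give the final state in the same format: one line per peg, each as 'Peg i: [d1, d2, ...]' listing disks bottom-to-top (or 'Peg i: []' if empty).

Answer: Peg 0: [4, 3, 2]
Peg 1: [1]
Peg 2: []
Peg 3: []

Derivation:
After move 1 (0->0):
Peg 0: [4, 3]
Peg 1: []
Peg 2: [2]
Peg 3: [1]

After move 2 (0->3):
Peg 0: [4, 3]
Peg 1: []
Peg 2: [2]
Peg 3: [1]

After move 3 (0->2):
Peg 0: [4, 3]
Peg 1: []
Peg 2: [2]
Peg 3: [1]

After move 4 (0->0):
Peg 0: [4, 3]
Peg 1: []
Peg 2: [2]
Peg 3: [1]

After move 5 (3->1):
Peg 0: [4, 3]
Peg 1: [1]
Peg 2: [2]
Peg 3: []

After move 6 (3->2):
Peg 0: [4, 3]
Peg 1: [1]
Peg 2: [2]
Peg 3: []

After move 7 (2->0):
Peg 0: [4, 3, 2]
Peg 1: [1]
Peg 2: []
Peg 3: []

After move 8 (3->0):
Peg 0: [4, 3, 2]
Peg 1: [1]
Peg 2: []
Peg 3: []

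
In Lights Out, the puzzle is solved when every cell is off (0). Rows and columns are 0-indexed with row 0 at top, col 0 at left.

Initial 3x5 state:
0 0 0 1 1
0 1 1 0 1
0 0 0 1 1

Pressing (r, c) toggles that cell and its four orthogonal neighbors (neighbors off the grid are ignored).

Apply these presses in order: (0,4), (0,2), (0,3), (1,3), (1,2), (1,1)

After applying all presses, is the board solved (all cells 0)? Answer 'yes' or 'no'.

After press 1 at (0,4):
0 0 0 0 0
0 1 1 0 0
0 0 0 1 1

After press 2 at (0,2):
0 1 1 1 0
0 1 0 0 0
0 0 0 1 1

After press 3 at (0,3):
0 1 0 0 1
0 1 0 1 0
0 0 0 1 1

After press 4 at (1,3):
0 1 0 1 1
0 1 1 0 1
0 0 0 0 1

After press 5 at (1,2):
0 1 1 1 1
0 0 0 1 1
0 0 1 0 1

After press 6 at (1,1):
0 0 1 1 1
1 1 1 1 1
0 1 1 0 1

Lights still on: 11

Answer: no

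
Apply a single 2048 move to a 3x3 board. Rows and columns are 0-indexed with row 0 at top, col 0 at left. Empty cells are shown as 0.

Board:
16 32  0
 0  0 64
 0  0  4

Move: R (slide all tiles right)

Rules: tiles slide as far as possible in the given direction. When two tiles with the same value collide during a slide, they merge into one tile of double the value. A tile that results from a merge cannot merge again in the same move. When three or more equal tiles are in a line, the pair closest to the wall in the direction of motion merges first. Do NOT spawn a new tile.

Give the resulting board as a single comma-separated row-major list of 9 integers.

Slide right:
row 0: [16, 32, 0] -> [0, 16, 32]
row 1: [0, 0, 64] -> [0, 0, 64]
row 2: [0, 0, 4] -> [0, 0, 4]

Answer: 0, 16, 32, 0, 0, 64, 0, 0, 4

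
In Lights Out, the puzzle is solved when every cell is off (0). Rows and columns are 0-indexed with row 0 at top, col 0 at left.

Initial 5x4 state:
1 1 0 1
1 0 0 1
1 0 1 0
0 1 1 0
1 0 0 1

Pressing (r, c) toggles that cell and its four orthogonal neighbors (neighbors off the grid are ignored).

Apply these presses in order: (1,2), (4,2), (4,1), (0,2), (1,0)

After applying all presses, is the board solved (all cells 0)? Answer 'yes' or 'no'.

Answer: yes

Derivation:
After press 1 at (1,2):
1 1 1 1
1 1 1 0
1 0 0 0
0 1 1 0
1 0 0 1

After press 2 at (4,2):
1 1 1 1
1 1 1 0
1 0 0 0
0 1 0 0
1 1 1 0

After press 3 at (4,1):
1 1 1 1
1 1 1 0
1 0 0 0
0 0 0 0
0 0 0 0

After press 4 at (0,2):
1 0 0 0
1 1 0 0
1 0 0 0
0 0 0 0
0 0 0 0

After press 5 at (1,0):
0 0 0 0
0 0 0 0
0 0 0 0
0 0 0 0
0 0 0 0

Lights still on: 0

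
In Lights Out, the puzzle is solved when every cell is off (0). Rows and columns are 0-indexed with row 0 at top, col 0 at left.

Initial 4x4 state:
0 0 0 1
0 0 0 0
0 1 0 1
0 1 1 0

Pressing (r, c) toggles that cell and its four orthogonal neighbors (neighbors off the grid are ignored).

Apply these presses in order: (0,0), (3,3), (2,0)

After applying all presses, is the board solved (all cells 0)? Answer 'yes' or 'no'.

Answer: no

Derivation:
After press 1 at (0,0):
1 1 0 1
1 0 0 0
0 1 0 1
0 1 1 0

After press 2 at (3,3):
1 1 0 1
1 0 0 0
0 1 0 0
0 1 0 1

After press 3 at (2,0):
1 1 0 1
0 0 0 0
1 0 0 0
1 1 0 1

Lights still on: 7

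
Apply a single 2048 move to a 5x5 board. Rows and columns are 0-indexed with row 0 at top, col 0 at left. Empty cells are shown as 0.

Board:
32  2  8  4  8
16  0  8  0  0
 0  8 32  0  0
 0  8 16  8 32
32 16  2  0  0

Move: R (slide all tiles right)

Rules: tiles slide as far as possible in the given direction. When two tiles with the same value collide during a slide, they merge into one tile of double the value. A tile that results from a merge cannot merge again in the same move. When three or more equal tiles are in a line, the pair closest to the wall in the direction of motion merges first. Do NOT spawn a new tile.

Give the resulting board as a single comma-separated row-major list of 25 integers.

Answer: 32, 2, 8, 4, 8, 0, 0, 0, 16, 8, 0, 0, 0, 8, 32, 0, 8, 16, 8, 32, 0, 0, 32, 16, 2

Derivation:
Slide right:
row 0: [32, 2, 8, 4, 8] -> [32, 2, 8, 4, 8]
row 1: [16, 0, 8, 0, 0] -> [0, 0, 0, 16, 8]
row 2: [0, 8, 32, 0, 0] -> [0, 0, 0, 8, 32]
row 3: [0, 8, 16, 8, 32] -> [0, 8, 16, 8, 32]
row 4: [32, 16, 2, 0, 0] -> [0, 0, 32, 16, 2]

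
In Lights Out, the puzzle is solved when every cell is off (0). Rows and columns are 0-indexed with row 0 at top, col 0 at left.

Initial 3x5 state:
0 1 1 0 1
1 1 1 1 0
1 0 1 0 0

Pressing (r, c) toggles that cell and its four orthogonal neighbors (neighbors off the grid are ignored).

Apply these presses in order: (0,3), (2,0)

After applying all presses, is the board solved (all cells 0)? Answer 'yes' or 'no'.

Answer: no

Derivation:
After press 1 at (0,3):
0 1 0 1 0
1 1 1 0 0
1 0 1 0 0

After press 2 at (2,0):
0 1 0 1 0
0 1 1 0 0
0 1 1 0 0

Lights still on: 6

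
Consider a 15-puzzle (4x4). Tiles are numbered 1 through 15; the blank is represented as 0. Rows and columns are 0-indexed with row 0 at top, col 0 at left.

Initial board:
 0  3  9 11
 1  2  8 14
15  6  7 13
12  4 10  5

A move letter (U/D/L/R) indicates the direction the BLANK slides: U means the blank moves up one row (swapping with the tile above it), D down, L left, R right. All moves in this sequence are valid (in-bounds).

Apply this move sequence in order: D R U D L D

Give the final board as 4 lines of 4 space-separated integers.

After move 1 (D):
 1  3  9 11
 0  2  8 14
15  6  7 13
12  4 10  5

After move 2 (R):
 1  3  9 11
 2  0  8 14
15  6  7 13
12  4 10  5

After move 3 (U):
 1  0  9 11
 2  3  8 14
15  6  7 13
12  4 10  5

After move 4 (D):
 1  3  9 11
 2  0  8 14
15  6  7 13
12  4 10  5

After move 5 (L):
 1  3  9 11
 0  2  8 14
15  6  7 13
12  4 10  5

After move 6 (D):
 1  3  9 11
15  2  8 14
 0  6  7 13
12  4 10  5

Answer:  1  3  9 11
15  2  8 14
 0  6  7 13
12  4 10  5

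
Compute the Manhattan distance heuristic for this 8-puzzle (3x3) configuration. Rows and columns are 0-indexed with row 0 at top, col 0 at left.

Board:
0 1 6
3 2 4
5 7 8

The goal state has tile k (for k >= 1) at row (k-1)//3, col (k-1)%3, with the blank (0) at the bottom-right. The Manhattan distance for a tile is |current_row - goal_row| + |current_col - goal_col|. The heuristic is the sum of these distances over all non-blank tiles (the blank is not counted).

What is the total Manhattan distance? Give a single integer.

Tile 1: at (0,1), goal (0,0), distance |0-0|+|1-0| = 1
Tile 6: at (0,2), goal (1,2), distance |0-1|+|2-2| = 1
Tile 3: at (1,0), goal (0,2), distance |1-0|+|0-2| = 3
Tile 2: at (1,1), goal (0,1), distance |1-0|+|1-1| = 1
Tile 4: at (1,2), goal (1,0), distance |1-1|+|2-0| = 2
Tile 5: at (2,0), goal (1,1), distance |2-1|+|0-1| = 2
Tile 7: at (2,1), goal (2,0), distance |2-2|+|1-0| = 1
Tile 8: at (2,2), goal (2,1), distance |2-2|+|2-1| = 1
Sum: 1 + 1 + 3 + 1 + 2 + 2 + 1 + 1 = 12

Answer: 12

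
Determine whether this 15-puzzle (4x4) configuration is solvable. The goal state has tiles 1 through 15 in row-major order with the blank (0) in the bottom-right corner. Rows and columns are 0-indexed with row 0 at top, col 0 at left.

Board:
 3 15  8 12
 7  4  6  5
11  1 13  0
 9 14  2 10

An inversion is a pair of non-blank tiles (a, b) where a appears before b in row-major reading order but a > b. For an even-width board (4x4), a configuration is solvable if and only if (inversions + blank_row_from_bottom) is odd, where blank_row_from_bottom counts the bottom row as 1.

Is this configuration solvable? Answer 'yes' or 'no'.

Inversions: 52
Blank is in row 2 (0-indexed from top), which is row 2 counting from the bottom (bottom = 1).
52 + 2 = 54, which is even, so the puzzle is not solvable.

Answer: no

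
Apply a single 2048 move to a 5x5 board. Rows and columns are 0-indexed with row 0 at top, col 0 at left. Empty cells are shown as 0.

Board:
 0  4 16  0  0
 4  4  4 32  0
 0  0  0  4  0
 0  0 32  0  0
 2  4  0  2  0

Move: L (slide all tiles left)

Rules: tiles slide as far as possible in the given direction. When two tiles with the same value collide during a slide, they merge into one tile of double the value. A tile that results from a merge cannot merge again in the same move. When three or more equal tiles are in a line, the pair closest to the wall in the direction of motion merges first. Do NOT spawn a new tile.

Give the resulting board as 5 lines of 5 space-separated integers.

Answer:  4 16  0  0  0
 8  4 32  0  0
 4  0  0  0  0
32  0  0  0  0
 2  4  2  0  0

Derivation:
Slide left:
row 0: [0, 4, 16, 0, 0] -> [4, 16, 0, 0, 0]
row 1: [4, 4, 4, 32, 0] -> [8, 4, 32, 0, 0]
row 2: [0, 0, 0, 4, 0] -> [4, 0, 0, 0, 0]
row 3: [0, 0, 32, 0, 0] -> [32, 0, 0, 0, 0]
row 4: [2, 4, 0, 2, 0] -> [2, 4, 2, 0, 0]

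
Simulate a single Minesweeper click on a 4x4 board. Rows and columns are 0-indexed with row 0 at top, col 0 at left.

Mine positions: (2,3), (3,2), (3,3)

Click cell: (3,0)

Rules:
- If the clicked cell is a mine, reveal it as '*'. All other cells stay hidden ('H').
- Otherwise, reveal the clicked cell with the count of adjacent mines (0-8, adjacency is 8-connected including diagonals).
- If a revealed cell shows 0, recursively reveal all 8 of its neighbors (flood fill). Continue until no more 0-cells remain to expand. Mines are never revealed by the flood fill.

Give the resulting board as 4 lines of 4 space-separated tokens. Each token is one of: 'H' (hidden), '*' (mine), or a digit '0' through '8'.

0 0 0 0
0 0 1 1
0 1 3 H
0 1 H H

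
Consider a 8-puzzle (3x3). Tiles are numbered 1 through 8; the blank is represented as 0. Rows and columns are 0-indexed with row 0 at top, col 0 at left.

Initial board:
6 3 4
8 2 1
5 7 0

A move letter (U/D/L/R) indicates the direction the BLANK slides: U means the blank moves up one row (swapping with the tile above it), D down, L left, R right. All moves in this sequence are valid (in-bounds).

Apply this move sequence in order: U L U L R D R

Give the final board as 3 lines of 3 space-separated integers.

After move 1 (U):
6 3 4
8 2 0
5 7 1

After move 2 (L):
6 3 4
8 0 2
5 7 1

After move 3 (U):
6 0 4
8 3 2
5 7 1

After move 4 (L):
0 6 4
8 3 2
5 7 1

After move 5 (R):
6 0 4
8 3 2
5 7 1

After move 6 (D):
6 3 4
8 0 2
5 7 1

After move 7 (R):
6 3 4
8 2 0
5 7 1

Answer: 6 3 4
8 2 0
5 7 1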